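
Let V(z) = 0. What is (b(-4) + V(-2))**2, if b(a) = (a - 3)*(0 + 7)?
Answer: 2401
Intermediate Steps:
b(a) = -21 + 7*a (b(a) = (-3 + a)*7 = -21 + 7*a)
(b(-4) + V(-2))**2 = ((-21 + 7*(-4)) + 0)**2 = ((-21 - 28) + 0)**2 = (-49 + 0)**2 = (-49)**2 = 2401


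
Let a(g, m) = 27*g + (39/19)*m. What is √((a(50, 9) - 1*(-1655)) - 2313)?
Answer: √256481/19 ≈ 26.655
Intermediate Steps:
a(g, m) = 27*g + 39*m/19 (a(g, m) = 27*g + (39*(1/19))*m = 27*g + 39*m/19)
√((a(50, 9) - 1*(-1655)) - 2313) = √(((27*50 + (39/19)*9) - 1*(-1655)) - 2313) = √(((1350 + 351/19) + 1655) - 2313) = √((26001/19 + 1655) - 2313) = √(57446/19 - 2313) = √(13499/19) = √256481/19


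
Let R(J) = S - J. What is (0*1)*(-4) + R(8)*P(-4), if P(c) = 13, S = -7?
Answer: -195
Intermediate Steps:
R(J) = -7 - J
(0*1)*(-4) + R(8)*P(-4) = (0*1)*(-4) + (-7 - 1*8)*13 = 0*(-4) + (-7 - 8)*13 = 0 - 15*13 = 0 - 195 = -195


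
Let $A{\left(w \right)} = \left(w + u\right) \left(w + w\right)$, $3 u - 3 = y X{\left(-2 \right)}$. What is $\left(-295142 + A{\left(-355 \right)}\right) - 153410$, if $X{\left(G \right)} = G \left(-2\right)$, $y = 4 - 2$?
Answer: $- \frac{597316}{3} \approx -1.9911 \cdot 10^{5}$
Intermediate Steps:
$y = 2$ ($y = 4 - 2 = 2$)
$X{\left(G \right)} = - 2 G$
$u = \frac{11}{3}$ ($u = 1 + \frac{2 \left(\left(-2\right) \left(-2\right)\right)}{3} = 1 + \frac{2 \cdot 4}{3} = 1 + \frac{1}{3} \cdot 8 = 1 + \frac{8}{3} = \frac{11}{3} \approx 3.6667$)
$A{\left(w \right)} = 2 w \left(\frac{11}{3} + w\right)$ ($A{\left(w \right)} = \left(w + \frac{11}{3}\right) \left(w + w\right) = \left(\frac{11}{3} + w\right) 2 w = 2 w \left(\frac{11}{3} + w\right)$)
$\left(-295142 + A{\left(-355 \right)}\right) - 153410 = \left(-295142 + \frac{2}{3} \left(-355\right) \left(11 + 3 \left(-355\right)\right)\right) - 153410 = \left(-295142 + \frac{2}{3} \left(-355\right) \left(11 - 1065\right)\right) - 153410 = \left(-295142 + \frac{2}{3} \left(-355\right) \left(-1054\right)\right) - 153410 = \left(-295142 + \frac{748340}{3}\right) - 153410 = - \frac{137086}{3} - 153410 = - \frac{597316}{3}$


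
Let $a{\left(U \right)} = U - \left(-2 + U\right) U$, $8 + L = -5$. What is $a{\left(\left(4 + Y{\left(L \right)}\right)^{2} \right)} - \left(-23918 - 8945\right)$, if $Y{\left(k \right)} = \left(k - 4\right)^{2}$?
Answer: $-7369760391$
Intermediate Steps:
$L = -13$ ($L = -8 - 5 = -13$)
$Y{\left(k \right)} = \left(-4 + k\right)^{2}$
$a{\left(U \right)} = U - U \left(-2 + U\right)$
$a{\left(\left(4 + Y{\left(L \right)}\right)^{2} \right)} - \left(-23918 - 8945\right) = \left(4 + \left(-4 - 13\right)^{2}\right)^{2} \left(3 - \left(4 + \left(-4 - 13\right)^{2}\right)^{2}\right) - \left(-23918 - 8945\right) = \left(4 + \left(-17\right)^{2}\right)^{2} \left(3 - \left(4 + \left(-17\right)^{2}\right)^{2}\right) - \left(-23918 - 8945\right) = \left(4 + 289\right)^{2} \left(3 - \left(4 + 289\right)^{2}\right) - -32863 = 293^{2} \left(3 - 293^{2}\right) + 32863 = 85849 \left(3 - 85849\right) + 32863 = 85849 \left(-85846\right) + 32863 = -7369793254 + 32863 = -7369760391$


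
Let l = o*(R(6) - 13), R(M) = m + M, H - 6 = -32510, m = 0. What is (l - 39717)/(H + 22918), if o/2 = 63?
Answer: 40599/9586 ≈ 4.2352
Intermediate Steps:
o = 126 (o = 2*63 = 126)
H = -32504 (H = 6 - 32510 = -32504)
R(M) = M (R(M) = 0 + M = M)
l = -882 (l = 126*(6 - 13) = 126*(-7) = -882)
(l - 39717)/(H + 22918) = (-882 - 39717)/(-32504 + 22918) = -40599/(-9586) = -40599*(-1/9586) = 40599/9586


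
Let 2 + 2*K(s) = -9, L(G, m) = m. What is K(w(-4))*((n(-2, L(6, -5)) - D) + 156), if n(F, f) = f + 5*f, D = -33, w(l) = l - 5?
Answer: -1749/2 ≈ -874.50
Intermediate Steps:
w(l) = -5 + l
K(s) = -11/2 (K(s) = -1 + (1/2)*(-9) = -1 - 9/2 = -11/2)
n(F, f) = 6*f
K(w(-4))*((n(-2, L(6, -5)) - D) + 156) = -11*((6*(-5) - 1*(-33)) + 156)/2 = -11*((-30 + 33) + 156)/2 = -11*(3 + 156)/2 = -11/2*159 = -1749/2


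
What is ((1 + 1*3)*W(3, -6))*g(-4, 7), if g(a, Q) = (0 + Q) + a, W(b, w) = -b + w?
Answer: -108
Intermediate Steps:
W(b, w) = w - b
g(a, Q) = Q + a
((1 + 1*3)*W(3, -6))*g(-4, 7) = ((1 + 1*3)*(-6 - 1*3))*(7 - 4) = ((1 + 3)*(-6 - 3))*3 = (4*(-9))*3 = -36*3 = -108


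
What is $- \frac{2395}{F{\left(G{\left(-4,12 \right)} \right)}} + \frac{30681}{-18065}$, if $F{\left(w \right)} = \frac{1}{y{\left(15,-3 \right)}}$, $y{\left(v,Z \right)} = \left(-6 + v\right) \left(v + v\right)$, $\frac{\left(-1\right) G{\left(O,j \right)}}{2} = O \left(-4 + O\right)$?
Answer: $- \frac{11681762931}{18065} \approx -6.4665 \cdot 10^{5}$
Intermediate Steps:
$G{\left(O,j \right)} = - 2 O \left(-4 + O\right)$
$y{\left(v,Z \right)} = 2 v \left(-6 + v\right)$ ($y{\left(v,Z \right)} = \left(-6 + v\right) 2 v = 2 v \left(-6 + v\right)$)
$F{\left(w \right)} = \frac{1}{270}$ ($F{\left(w \right)} = \frac{1}{2 \cdot 15 \left(-6 + 15\right)} = \frac{1}{2 \cdot 15 \cdot 9} = \frac{1}{270}$)
$- \frac{2395}{F{\left(G{\left(-4,12 \right)} \right)}} + \frac{30681}{-18065} = - 2395 \frac{1}{\frac{1}{270}} + \frac{30681}{-18065} = \left(-2395\right) 270 + 30681 \left(- \frac{1}{18065}\right) = -646650 - \frac{30681}{18065} = - \frac{11681762931}{18065}$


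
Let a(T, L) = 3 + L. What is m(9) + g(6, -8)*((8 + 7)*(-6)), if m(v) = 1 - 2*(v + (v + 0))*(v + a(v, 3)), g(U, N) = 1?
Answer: -629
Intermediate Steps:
m(v) = 1 - 4*v*(6 + v) (m(v) = 1 - 2*(v + (v + 0))*(v + (3 + 3)) = 1 - 2*(v + v)*(v + 6) = 1 - 2*2*v*(6 + v) = 1 - 4*v*(6 + v))
m(9) + g(6, -8)*((8 + 7)*(-6)) = (1 - 24*9 - 4*9²) + 1*((8 + 7)*(-6)) = (1 - 216 - 4*81) + 1*(15*(-6)) = (1 - 216 - 324) + 1*(-90) = -539 - 90 = -629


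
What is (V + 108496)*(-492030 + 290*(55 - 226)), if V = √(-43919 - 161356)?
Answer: -58763603520 - 2708100*I*√8211 ≈ -5.8764e+10 - 2.4539e+8*I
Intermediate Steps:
V = 5*I*√8211 (V = √(-205275) = 5*I*√8211 ≈ 453.07*I)
(V + 108496)*(-492030 + 290*(55 - 226)) = (5*I*√8211 + 108496)*(-492030 + 290*(55 - 226)) = (108496 + 5*I*√8211)*(-492030 + 290*(-171)) = (108496 + 5*I*√8211)*(-492030 - 49590) = (108496 + 5*I*√8211)*(-541620) = -58763603520 - 2708100*I*√8211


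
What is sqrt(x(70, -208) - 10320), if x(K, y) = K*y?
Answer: 4*I*sqrt(1555) ≈ 157.73*I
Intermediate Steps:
sqrt(x(70, -208) - 10320) = sqrt(70*(-208) - 10320) = sqrt(-14560 - 10320) = sqrt(-24880) = 4*I*sqrt(1555)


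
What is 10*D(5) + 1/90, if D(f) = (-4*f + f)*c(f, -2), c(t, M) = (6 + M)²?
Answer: -215999/90 ≈ -2400.0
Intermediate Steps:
D(f) = -48*f (D(f) = (-4*f + f)*(6 - 2)² = -3*f*4² = -3*f*16 = -48*f)
10*D(5) + 1/90 = 10*(-48*5) + 1/90 = 10*(-240) + 1/90 = -2400 + 1/90 = -215999/90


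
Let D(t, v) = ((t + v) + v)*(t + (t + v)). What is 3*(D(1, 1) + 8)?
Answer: 51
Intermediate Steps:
D(t, v) = (t + 2*v)*(v + 2*t)
3*(D(1, 1) + 8) = 3*((2*1**2 + 2*1**2 + 5*1*1) + 8) = 3*((2*1 + 2*1 + 5) + 8) = 3*((2 + 2 + 5) + 8) = 3*(9 + 8) = 3*17 = 51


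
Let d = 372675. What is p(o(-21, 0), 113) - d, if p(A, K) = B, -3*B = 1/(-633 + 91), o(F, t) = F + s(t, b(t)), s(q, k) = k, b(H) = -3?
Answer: -605969549/1626 ≈ -3.7268e+5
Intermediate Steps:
o(F, t) = -3 + F (o(F, t) = F - 3 = -3 + F)
B = 1/1626 (B = -1/(3*(-633 + 91)) = -⅓/(-542) = -⅓*(-1/542) = 1/1626 ≈ 0.00061501)
p(A, K) = 1/1626
p(o(-21, 0), 113) - d = 1/1626 - 1*372675 = 1/1626 - 372675 = -605969549/1626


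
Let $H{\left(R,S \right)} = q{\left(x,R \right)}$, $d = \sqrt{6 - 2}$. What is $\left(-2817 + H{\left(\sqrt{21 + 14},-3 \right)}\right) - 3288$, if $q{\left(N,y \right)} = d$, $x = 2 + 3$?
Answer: $-6103$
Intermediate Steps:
$d = 2$ ($d = \sqrt{4} = 2$)
$x = 5$
$q{\left(N,y \right)} = 2$
$H{\left(R,S \right)} = 2$
$\left(-2817 + H{\left(\sqrt{21 + 14},-3 \right)}\right) - 3288 = \left(-2817 + 2\right) - 3288 = -2815 - 3288 = -6103$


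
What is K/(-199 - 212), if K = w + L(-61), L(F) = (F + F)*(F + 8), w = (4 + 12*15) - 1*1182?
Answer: -5468/411 ≈ -13.304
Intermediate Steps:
w = -998 (w = (4 + 180) - 1182 = 184 - 1182 = -998)
L(F) = 2*F*(8 + F) (L(F) = (2*F)*(8 + F) = 2*F*(8 + F))
K = 5468 (K = -998 + 2*(-61)*(8 - 61) = -998 + 2*(-61)*(-53) = -998 + 6466 = 5468)
K/(-199 - 212) = 5468/(-199 - 212) = 5468/(-411) = 5468*(-1/411) = -5468/411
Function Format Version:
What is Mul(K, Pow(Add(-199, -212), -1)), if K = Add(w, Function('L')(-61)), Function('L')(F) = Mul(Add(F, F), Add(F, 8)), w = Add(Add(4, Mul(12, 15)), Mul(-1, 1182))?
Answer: Rational(-5468, 411) ≈ -13.304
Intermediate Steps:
w = -998 (w = Add(Add(4, 180), -1182) = Add(184, -1182) = -998)
Function('L')(F) = Mul(2, F, Add(8, F)) (Function('L')(F) = Mul(Mul(2, F), Add(8, F)) = Mul(2, F, Add(8, F)))
K = 5468 (K = Add(-998, Mul(2, -61, Add(8, -61))) = Add(-998, Mul(2, -61, -53)) = Add(-998, 6466) = 5468)
Mul(K, Pow(Add(-199, -212), -1)) = Mul(5468, Pow(Add(-199, -212), -1)) = Mul(5468, Pow(-411, -1)) = Mul(5468, Rational(-1, 411)) = Rational(-5468, 411)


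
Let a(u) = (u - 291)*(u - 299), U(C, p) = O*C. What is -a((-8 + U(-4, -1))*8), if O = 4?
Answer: -237153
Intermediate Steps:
U(C, p) = 4*C
a(u) = (-299 + u)*(-291 + u) (a(u) = (-291 + u)*(-299 + u) = (-299 + u)*(-291 + u))
-a((-8 + U(-4, -1))*8) = -(87009 + ((-8 + 4*(-4))*8)² - 590*(-8 + 4*(-4))*8) = -(87009 + ((-8 - 16)*8)² - 590*(-8 - 16)*8) = -(87009 + (-24*8)² - (-14160)*8) = -(87009 + (-192)² - 590*(-192)) = -(87009 + 36864 + 113280) = -1*237153 = -237153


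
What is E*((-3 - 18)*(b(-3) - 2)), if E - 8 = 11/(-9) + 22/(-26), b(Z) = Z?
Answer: 24290/39 ≈ 622.82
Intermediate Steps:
E = 694/117 (E = 8 + (11/(-9) + 22/(-26)) = 8 + (11*(-⅑) + 22*(-1/26)) = 8 + (-11/9 - 11/13) = 8 - 242/117 = 694/117 ≈ 5.9316)
E*((-3 - 18)*(b(-3) - 2)) = 694*((-3 - 18)*(-3 - 2))/117 = 694*(-21*(-5))/117 = (694/117)*105 = 24290/39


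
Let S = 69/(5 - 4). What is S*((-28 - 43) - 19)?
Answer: -6210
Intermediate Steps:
S = 69 (S = 69/1 = 1*69 = 69)
S*((-28 - 43) - 19) = 69*((-28 - 43) - 19) = 69*(-71 - 19) = 69*(-90) = -6210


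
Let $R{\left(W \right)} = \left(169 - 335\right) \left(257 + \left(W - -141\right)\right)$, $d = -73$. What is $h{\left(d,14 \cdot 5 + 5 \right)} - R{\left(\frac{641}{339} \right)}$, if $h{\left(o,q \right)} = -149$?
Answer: $\frac{22452947}{339} \approx 66233.0$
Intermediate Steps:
$R{\left(W \right)} = -66068 - 166 W$ ($R{\left(W \right)} = - 166 \left(257 + \left(W + 141\right)\right) = - 166 \left(257 + \left(141 + W\right)\right) = - 166 \left(398 + W\right) = -66068 - 166 W$)
$h{\left(d,14 \cdot 5 + 5 \right)} - R{\left(\frac{641}{339} \right)} = -149 - \left(-66068 - 166 \cdot \frac{641}{339}\right) = -149 - \left(-66068 - 166 \cdot 641 \cdot \frac{1}{339}\right) = -149 - \left(-66068 - \frac{106406}{339}\right) = -149 - - \frac{22503458}{339} = -149 + \frac{22503458}{339} = \frac{22452947}{339}$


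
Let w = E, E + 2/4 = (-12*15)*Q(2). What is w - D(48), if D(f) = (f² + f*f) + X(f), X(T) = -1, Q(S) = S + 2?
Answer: -10655/2 ≈ -5327.5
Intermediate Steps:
Q(S) = 2 + S
E = -1441/2 (E = -½ + (-12*15)*(2 + 2) = -½ - 180*4 = -½ - 720 = -1441/2 ≈ -720.50)
w = -1441/2 ≈ -720.50
D(f) = -1 + 2*f² (D(f) = (f² + f*f) - 1 = (f² + f²) - 1 = 2*f² - 1 = -1 + 2*f²)
w - D(48) = -1441/2 - (-1 + 2*48²) = -1441/2 - (-1 + 2*2304) = -1441/2 - (-1 + 4608) = -1441/2 - 1*4607 = -1441/2 - 4607 = -10655/2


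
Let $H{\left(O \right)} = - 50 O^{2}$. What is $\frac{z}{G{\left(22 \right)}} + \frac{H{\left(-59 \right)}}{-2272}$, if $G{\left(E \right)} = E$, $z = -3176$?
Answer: $- \frac{846693}{12496} \approx -67.757$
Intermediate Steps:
$\frac{z}{G{\left(22 \right)}} + \frac{H{\left(-59 \right)}}{-2272} = - \frac{3176}{22} + \frac{\left(-50\right) \left(-59\right)^{2}}{-2272} = \left(-3176\right) \frac{1}{22} + \left(-50\right) 3481 \left(- \frac{1}{2272}\right) = - \frac{1588}{11} - - \frac{87025}{1136} = - \frac{1588}{11} + \frac{87025}{1136} = - \frac{846693}{12496}$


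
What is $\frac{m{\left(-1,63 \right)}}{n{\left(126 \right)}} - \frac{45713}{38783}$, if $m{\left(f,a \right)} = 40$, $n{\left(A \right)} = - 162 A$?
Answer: $- \frac{233661269}{197909649} \approx -1.1806$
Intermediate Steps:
$\frac{m{\left(-1,63 \right)}}{n{\left(126 \right)}} - \frac{45713}{38783} = \frac{40}{\left(-162\right) 126} - \frac{45713}{38783} = \frac{40}{-20412} - \frac{45713}{38783} = 40 \left(- \frac{1}{20412}\right) - \frac{45713}{38783} = - \frac{10}{5103} - \frac{45713}{38783} = - \frac{233661269}{197909649}$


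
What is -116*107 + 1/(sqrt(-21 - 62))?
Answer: -12412 - I*sqrt(83)/83 ≈ -12412.0 - 0.10976*I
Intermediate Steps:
-116*107 + 1/(sqrt(-21 - 62)) = -12412 + 1/(sqrt(-83)) = -12412 + 1/(I*sqrt(83)) = -12412 - I*sqrt(83)/83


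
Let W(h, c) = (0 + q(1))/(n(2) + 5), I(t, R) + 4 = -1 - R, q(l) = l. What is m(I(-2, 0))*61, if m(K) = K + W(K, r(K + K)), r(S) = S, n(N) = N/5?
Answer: -7930/27 ≈ -293.70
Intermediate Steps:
n(N) = N/5 (n(N) = N*(1/5) = N/5)
I(t, R) = -5 - R (I(t, R) = -4 + (-1 - R) = -5 - R)
W(h, c) = 5/27 (W(h, c) = (0 + 1)/((1/5)*2 + 5) = 1/(2/5 + 5) = 1/(27/5) = 1*(5/27) = 5/27)
m(K) = 5/27 + K (m(K) = K + 5/27 = 5/27 + K)
m(I(-2, 0))*61 = (5/27 + (-5 - 1*0))*61 = (5/27 + (-5 + 0))*61 = (5/27 - 5)*61 = -130/27*61 = -7930/27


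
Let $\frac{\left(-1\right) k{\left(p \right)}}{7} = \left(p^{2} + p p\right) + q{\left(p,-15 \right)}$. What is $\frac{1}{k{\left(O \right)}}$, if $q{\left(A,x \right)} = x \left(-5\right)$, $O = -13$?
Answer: $- \frac{1}{2891} \approx -0.0003459$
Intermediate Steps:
$q{\left(A,x \right)} = - 5 x$
$k{\left(p \right)} = -525 - 14 p^{2}$ ($k{\left(p \right)} = - 7 \left(\left(p^{2} + p p\right) - -75\right) = - 7 \left(\left(p^{2} + p^{2}\right) + 75\right) = - 7 \left(2 p^{2} + 75\right) = - 7 \left(75 + 2 p^{2}\right) = -525 - 14 p^{2}$)
$\frac{1}{k{\left(O \right)}} = \frac{1}{-525 - 14 \left(-13\right)^{2}} = \frac{1}{-525 - 2366} = \frac{1}{-2891} = - \frac{1}{2891}$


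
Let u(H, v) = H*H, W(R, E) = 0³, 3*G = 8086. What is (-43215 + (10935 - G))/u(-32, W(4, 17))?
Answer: -52463/1536 ≈ -34.156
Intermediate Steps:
G = 8086/3 (G = (⅓)*8086 = 8086/3 ≈ 2695.3)
W(R, E) = 0
u(H, v) = H²
(-43215 + (10935 - G))/u(-32, W(4, 17)) = (-43215 + (10935 - 1*8086/3))/((-32)²) = (-43215 + (10935 - 8086/3))/1024 = (-43215 + 24719/3)*(1/1024) = -104926/3*1/1024 = -52463/1536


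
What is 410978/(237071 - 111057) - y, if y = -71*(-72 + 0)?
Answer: -321886295/63007 ≈ -5108.7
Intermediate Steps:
y = 5112 (y = -71*(-72) = 5112)
410978/(237071 - 111057) - y = 410978/(237071 - 111057) - 1*5112 = 410978/126014 - 5112 = 410978*(1/126014) - 5112 = 205489/63007 - 5112 = -321886295/63007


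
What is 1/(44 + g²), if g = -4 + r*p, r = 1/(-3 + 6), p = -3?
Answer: 1/69 ≈ 0.014493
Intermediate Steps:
r = ⅓ (r = 1/3 = ⅓ ≈ 0.33333)
g = -5 (g = -4 + (⅓)*(-3) = -4 - 1 = -5)
1/(44 + g²) = 1/(44 + (-5)²) = 1/(44 + 25) = 1/69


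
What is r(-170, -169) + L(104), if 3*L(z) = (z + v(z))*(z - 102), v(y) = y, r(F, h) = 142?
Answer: 842/3 ≈ 280.67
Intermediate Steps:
L(z) = 2*z*(-102 + z)/3 (L(z) = ((z + z)*(z - 102))/3 = ((2*z)*(-102 + z))/3 = (2*z*(-102 + z))/3 = 2*z*(-102 + z)/3)
r(-170, -169) + L(104) = 142 + (⅔)*104*(-102 + 104) = 142 + (⅔)*104*2 = 142 + 416/3 = 842/3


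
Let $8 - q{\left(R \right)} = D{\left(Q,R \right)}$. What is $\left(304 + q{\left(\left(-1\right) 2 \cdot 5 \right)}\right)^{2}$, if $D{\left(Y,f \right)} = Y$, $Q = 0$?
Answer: $97344$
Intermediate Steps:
$q{\left(R \right)} = 8$ ($q{\left(R \right)} = 8 - 0 = 8 + 0 = 8$)
$\left(304 + q{\left(\left(-1\right) 2 \cdot 5 \right)}\right)^{2} = \left(304 + 8\right)^{2} = 312^{2} = 97344$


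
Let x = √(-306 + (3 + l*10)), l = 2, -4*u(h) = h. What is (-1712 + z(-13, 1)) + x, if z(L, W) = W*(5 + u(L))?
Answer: -6815/4 + I*√283 ≈ -1703.8 + 16.823*I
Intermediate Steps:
u(h) = -h/4
x = I*√283 (x = √(-306 + (3 + 2*10)) = √(-306 + (3 + 20)) = √(-306 + 23) = √(-283) = I*√283 ≈ 16.823*I)
z(L, W) = W*(5 - L/4)
(-1712 + z(-13, 1)) + x = (-1712 + (¼)*1*(20 - 1*(-13))) + I*√283 = (-1712 + (¼)*1*(20 + 13)) + I*√283 = (-1712 + (¼)*1*33) + I*√283 = (-1712 + 33/4) + I*√283 = -6815/4 + I*√283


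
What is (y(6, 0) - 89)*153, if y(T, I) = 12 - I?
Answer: -11781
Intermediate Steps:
(y(6, 0) - 89)*153 = ((12 - 1*0) - 89)*153 = ((12 + 0) - 89)*153 = (12 - 89)*153 = -77*153 = -11781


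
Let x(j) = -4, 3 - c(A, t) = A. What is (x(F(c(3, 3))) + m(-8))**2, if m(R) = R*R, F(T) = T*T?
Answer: 3600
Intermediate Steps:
c(A, t) = 3 - A
F(T) = T**2
m(R) = R**2
(x(F(c(3, 3))) + m(-8))**2 = (-4 + (-8)**2)**2 = (-4 + 64)**2 = 60**2 = 3600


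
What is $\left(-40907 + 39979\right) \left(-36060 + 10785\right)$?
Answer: $23455200$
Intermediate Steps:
$\left(-40907 + 39979\right) \left(-36060 + 10785\right) = \left(-928\right) \left(-25275\right) = 23455200$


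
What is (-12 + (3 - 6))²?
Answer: 225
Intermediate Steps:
(-12 + (3 - 6))² = (-12 - 3)² = (-15)² = 225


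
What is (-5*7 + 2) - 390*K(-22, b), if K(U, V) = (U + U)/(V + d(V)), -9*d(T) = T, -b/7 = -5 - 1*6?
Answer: 1524/7 ≈ 217.71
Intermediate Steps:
b = 77 (b = -7*(-5 - 1*6) = -7*(-5 - 6) = -7*(-11) = 77)
d(T) = -T/9
K(U, V) = 9*U/(4*V) (K(U, V) = (U + U)/(V - V/9) = (2*U)/((8*V/9)) = (2*U)*(9/(8*V)) = 9*U/(4*V))
(-5*7 + 2) - 390*K(-22, b) = (-5*7 + 2) - 1755*(-22)/(2*77) = (-35 + 2) - 1755*(-22)/(2*77) = -33 - 390*(-9/14) = -33 + 1755/7 = 1524/7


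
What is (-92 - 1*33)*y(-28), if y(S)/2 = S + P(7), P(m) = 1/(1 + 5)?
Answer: 20875/3 ≈ 6958.3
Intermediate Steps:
P(m) = ⅙ (P(m) = 1/6 = ⅙)
y(S) = ⅓ + 2*S (y(S) = 2*(S + ⅙) = 2*(⅙ + S) = ⅓ + 2*S)
(-92 - 1*33)*y(-28) = (-92 - 1*33)*(⅓ + 2*(-28)) = (-92 - 33)*(⅓ - 56) = -125*(-167/3) = 20875/3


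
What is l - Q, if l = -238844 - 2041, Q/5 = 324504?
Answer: -1863405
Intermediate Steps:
Q = 1622520 (Q = 5*324504 = 1622520)
l = -240885
l - Q = -240885 - 1*1622520 = -240885 - 1622520 = -1863405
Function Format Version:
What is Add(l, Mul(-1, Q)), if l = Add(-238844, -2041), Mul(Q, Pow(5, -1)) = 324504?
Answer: -1863405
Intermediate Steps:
Q = 1622520 (Q = Mul(5, 324504) = 1622520)
l = -240885
Add(l, Mul(-1, Q)) = Add(-240885, Mul(-1, 1622520)) = Add(-240885, -1622520) = -1863405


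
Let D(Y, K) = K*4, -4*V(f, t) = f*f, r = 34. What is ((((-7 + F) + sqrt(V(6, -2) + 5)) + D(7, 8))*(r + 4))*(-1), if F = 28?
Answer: -2014 - 76*I ≈ -2014.0 - 76.0*I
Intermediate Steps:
V(f, t) = -f**2/4 (V(f, t) = -f*f/4 = -f**2/4)
D(Y, K) = 4*K
((((-7 + F) + sqrt(V(6, -2) + 5)) + D(7, 8))*(r + 4))*(-1) = ((((-7 + 28) + sqrt(-1/4*6**2 + 5)) + 4*8)*(34 + 4))*(-1) = (((21 + sqrt(-1/4*36 + 5)) + 32)*38)*(-1) = (((21 + sqrt(-9 + 5)) + 32)*38)*(-1) = (((21 + sqrt(-4)) + 32)*38)*(-1) = (((21 + 2*I) + 32)*38)*(-1) = ((53 + 2*I)*38)*(-1) = (2014 + 76*I)*(-1) = -2014 - 76*I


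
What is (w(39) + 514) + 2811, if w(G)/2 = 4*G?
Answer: 3637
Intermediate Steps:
w(G) = 8*G (w(G) = 2*(4*G) = 8*G)
(w(39) + 514) + 2811 = (8*39 + 514) + 2811 = (312 + 514) + 2811 = 826 + 2811 = 3637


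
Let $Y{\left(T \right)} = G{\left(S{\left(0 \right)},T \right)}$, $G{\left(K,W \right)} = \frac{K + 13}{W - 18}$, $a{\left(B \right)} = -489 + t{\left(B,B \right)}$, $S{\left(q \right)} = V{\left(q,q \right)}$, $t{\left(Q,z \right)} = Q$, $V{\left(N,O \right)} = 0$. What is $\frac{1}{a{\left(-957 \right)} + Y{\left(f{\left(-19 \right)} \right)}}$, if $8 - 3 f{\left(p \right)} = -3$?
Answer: $- \frac{43}{62217} \approx -0.00069113$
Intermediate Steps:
$S{\left(q \right)} = 0$
$f{\left(p \right)} = \frac{11}{3}$ ($f{\left(p \right)} = \frac{8}{3} - -1 = \frac{8}{3} + 1 = \frac{11}{3}$)
$a{\left(B \right)} = -489 + B$
$G{\left(K,W \right)} = \frac{13 + K}{-18 + W}$
$Y{\left(T \right)} = \frac{13}{-18 + T}$ ($Y{\left(T \right)} = \frac{13 + 0}{-18 + T} = \frac{1}{-18 + T} 13 = \frac{13}{-18 + T}$)
$\frac{1}{a{\left(-957 \right)} + Y{\left(f{\left(-19 \right)} \right)}} = \frac{1}{\left(-489 - 957\right) + \frac{13}{-18 + \frac{11}{3}}} = \frac{1}{-1446 + \frac{13}{- \frac{43}{3}}} = \frac{1}{-1446 + 13 \left(- \frac{3}{43}\right)} = \frac{1}{-1446 - \frac{39}{43}} = \frac{1}{- \frac{62217}{43}} = - \frac{43}{62217}$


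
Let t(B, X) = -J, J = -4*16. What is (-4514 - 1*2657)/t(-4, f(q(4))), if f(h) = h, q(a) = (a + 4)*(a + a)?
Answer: -7171/64 ≈ -112.05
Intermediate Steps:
J = -64
q(a) = 2*a*(4 + a) (q(a) = (4 + a)*(2*a) = 2*a*(4 + a))
t(B, X) = 64 (t(B, X) = -1*(-64) = 64)
(-4514 - 1*2657)/t(-4, f(q(4))) = (-4514 - 1*2657)/64 = (-4514 - 2657)*(1/64) = -7171*1/64 = -7171/64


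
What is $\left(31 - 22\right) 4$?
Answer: $36$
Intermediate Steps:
$\left(31 - 22\right) 4 = 9 \cdot 4 = 36$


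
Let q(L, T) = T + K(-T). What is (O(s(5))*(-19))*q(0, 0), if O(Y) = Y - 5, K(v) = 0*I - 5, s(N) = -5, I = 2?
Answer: -950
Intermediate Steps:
K(v) = -5 (K(v) = 0*2 - 5 = 0 - 5 = -5)
O(Y) = -5 + Y
q(L, T) = -5 + T (q(L, T) = T - 5 = -5 + T)
(O(s(5))*(-19))*q(0, 0) = ((-5 - 5)*(-19))*(-5 + 0) = -10*(-19)*(-5) = 190*(-5) = -950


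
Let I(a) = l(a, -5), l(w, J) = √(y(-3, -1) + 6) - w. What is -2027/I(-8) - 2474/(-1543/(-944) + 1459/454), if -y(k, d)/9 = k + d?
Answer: -14255107804/11427999 + 2027*√42/22 ≈ -650.27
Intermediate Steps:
y(k, d) = -9*d - 9*k (y(k, d) = -9*(k + d) = -9*(d + k) = -9*d - 9*k)
l(w, J) = √42 - w (l(w, J) = √((-9*(-1) - 9*(-3)) + 6) - w = √((9 + 27) + 6) - w = √(36 + 6) - w = √42 - w)
I(a) = √42 - a
-2027/I(-8) - 2474/(-1543/(-944) + 1459/454) = -2027/(√42 - 1*(-8)) - 2474/(-1543/(-944) + 1459/454) = -2027/(√42 + 8) - 2474/(-1543*(-1/944) + 1459*(1/454)) = -2027/(8 + √42) - 2474/(1543/944 + 1459/454) = -2027/(8 + √42) - 2474/1038909/214288 = -2027/(8 + √42) - 2474*214288/1038909 = -2027/(8 + √42) - 530148512/1038909 = -530148512/1038909 - 2027/(8 + √42)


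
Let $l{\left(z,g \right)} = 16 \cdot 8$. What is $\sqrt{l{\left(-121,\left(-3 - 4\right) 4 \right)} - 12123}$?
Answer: $i \sqrt{11995} \approx 109.52 i$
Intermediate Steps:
$l{\left(z,g \right)} = 128$
$\sqrt{l{\left(-121,\left(-3 - 4\right) 4 \right)} - 12123} = \sqrt{128 - 12123} = \sqrt{-11995} = i \sqrt{11995}$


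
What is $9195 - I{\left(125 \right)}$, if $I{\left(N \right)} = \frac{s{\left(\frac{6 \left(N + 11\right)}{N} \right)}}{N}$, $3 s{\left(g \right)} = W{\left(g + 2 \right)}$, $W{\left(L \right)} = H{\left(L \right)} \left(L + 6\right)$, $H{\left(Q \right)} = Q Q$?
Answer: $\frac{6732555518129}{732421875} \approx 9192.2$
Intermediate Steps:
$H{\left(Q \right)} = Q^{2}$
$W{\left(L \right)} = L^{2} \left(6 + L\right)$ ($W{\left(L \right)} = L^{2} \left(L + 6\right) = L^{2} \left(6 + L\right)$)
$s{\left(g \right)} = \frac{\left(2 + g\right)^{2} \left(8 + g\right)}{3}$ ($s{\left(g \right)} = \frac{\left(g + 2\right)^{2} \left(6 + \left(g + 2\right)\right)}{3} = \frac{\left(2 + g\right)^{2} \left(6 + \left(2 + g\right)\right)}{3} = \frac{\left(2 + g\right)^{2} \left(8 + g\right)}{3}$)
$I{\left(N \right)} = \frac{\left(2 + \frac{66 + 6 N}{N}\right)^{2} \left(8 + \frac{66 + 6 N}{N}\right)}{3 N}$ ($I{\left(N \right)} = \frac{\frac{1}{3} \left(2 + \frac{6 \left(N + 11\right)}{N}\right)^{2} \left(8 + \frac{6 \left(N + 11\right)}{N}\right)}{N} = \frac{\frac{1}{3} \left(2 + \frac{6 \left(11 + N\right)}{N}\right)^{2} \left(8 + \frac{6 \left(11 + N\right)}{N}\right)}{N} = \frac{\frac{1}{3} \left(2 + \frac{66 + 6 N}{N}\right)^{2} \left(8 + \frac{66 + 6 N}{N}\right)}{N} = \frac{\left(2 + \frac{66 + 6 N}{N}\right)^{2} \left(8 + \frac{66 + 6 N}{N}\right)}{3 N}$)
$9195 - I{\left(125 \right)} = 9195 - \frac{\left(33 + 4 \cdot 125\right)^{2} \left(88 + \frac{56}{3} \cdot 125\right)}{244140625} = 9195 - \frac{\left(33 + 500\right)^{2} \left(88 + \frac{7000}{3}\right)}{244140625} = 9195 - \frac{1}{244140625} \cdot 533^{2} \cdot \frac{7264}{3} = 9195 - \frac{1}{244140625} \cdot 284089 \cdot \frac{7264}{3} = 9195 - \frac{2063622496}{732421875} = \frac{6732555518129}{732421875}$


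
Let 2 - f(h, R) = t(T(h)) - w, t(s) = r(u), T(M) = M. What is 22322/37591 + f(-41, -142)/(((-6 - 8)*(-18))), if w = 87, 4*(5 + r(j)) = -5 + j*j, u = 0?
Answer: 12274249/12630576 ≈ 0.97179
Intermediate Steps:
r(j) = -25/4 + j²/4 (r(j) = -5 + (-5 + j*j)/4 = -5 + (-5 + j²)/4 = -5 + (-5/4 + j²/4) = -25/4 + j²/4)
t(s) = -25/4 (t(s) = -25/4 + (¼)*0² = -25/4 + (¼)*0 = -25/4 + 0 = -25/4)
f(h, R) = 381/4 (f(h, R) = 2 - (-25/4 - 1*87) = 2 - (-25/4 - 87) = 2 - 1*(-373/4) = 2 + 373/4 = 381/4)
22322/37591 + f(-41, -142)/(((-6 - 8)*(-18))) = 22322/37591 + 381/(4*(((-6 - 8)*(-18)))) = 22322*(1/37591) + 381/(4*((-14*(-18)))) = 22322/37591 + (381/4)/252 = 22322/37591 + (381/4)*(1/252) = 22322/37591 + 127/336 = 12274249/12630576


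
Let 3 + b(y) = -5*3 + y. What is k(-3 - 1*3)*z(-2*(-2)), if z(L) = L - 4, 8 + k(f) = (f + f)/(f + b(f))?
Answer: 0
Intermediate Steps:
b(y) = -18 + y (b(y) = -3 + (-5*3 + y) = -3 + (-15 + y) = -18 + y)
k(f) = -8 + 2*f/(-18 + 2*f) (k(f) = -8 + (f + f)/(f + (-18 + f)) = -8 + (2*f)/(-18 + 2*f) = -8 + 2*f/(-18 + 2*f))
z(L) = -4 + L
k(-3 - 1*3)*z(-2*(-2)) = ((72 - 7*(-3 - 1*3))/(-9 + (-3 - 1*3)))*(-4 - 2*(-2)) = ((72 - 7*(-3 - 3))/(-9 + (-3 - 3)))*(-4 + 4) = ((72 - 7*(-6))/(-9 - 6))*0 = ((72 + 42)/(-15))*0 = -1/15*114*0 = -38/5*0 = 0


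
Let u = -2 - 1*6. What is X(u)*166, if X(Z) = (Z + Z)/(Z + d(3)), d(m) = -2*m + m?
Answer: 2656/11 ≈ 241.45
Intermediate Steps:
u = -8 (u = -2 - 6 = -8)
d(m) = -m
X(Z) = 2*Z/(-3 + Z) (X(Z) = (Z + Z)/(Z - 1*3) = (2*Z)/(Z - 3) = (2*Z)/(-3 + Z) = 2*Z/(-3 + Z))
X(u)*166 = (2*(-8)/(-3 - 8))*166 = (2*(-8)/(-11))*166 = (2*(-8)*(-1/11))*166 = (16/11)*166 = 2656/11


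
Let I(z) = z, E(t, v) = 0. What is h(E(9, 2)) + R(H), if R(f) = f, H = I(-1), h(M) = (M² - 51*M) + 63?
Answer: 62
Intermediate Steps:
h(M) = 63 + M² - 51*M
H = -1
h(E(9, 2)) + R(H) = (63 + 0² - 51*0) - 1 = (63 + 0 + 0) - 1 = 63 - 1 = 62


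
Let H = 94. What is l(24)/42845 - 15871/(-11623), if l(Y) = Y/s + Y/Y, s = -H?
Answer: 108339246/79340371 ≈ 1.3655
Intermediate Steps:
s = -94 (s = -1*94 = -94)
l(Y) = 1 - Y/94 (l(Y) = Y/(-94) + Y/Y = Y*(-1/94) + 1 = -Y/94 + 1 = 1 - Y/94)
l(24)/42845 - 15871/(-11623) = (1 - 1/94*24)/42845 - 15871/(-11623) = (1 - 12/47)*(1/42845) - 15871*(-1/11623) = (35/47)*(1/42845) + 269/197 = 7/402743 + 269/197 = 108339246/79340371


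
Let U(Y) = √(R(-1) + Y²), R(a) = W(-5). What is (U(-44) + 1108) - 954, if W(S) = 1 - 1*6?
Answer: 154 + √1931 ≈ 197.94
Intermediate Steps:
W(S) = -5 (W(S) = 1 - 6 = -5)
R(a) = -5
U(Y) = √(-5 + Y²)
(U(-44) + 1108) - 954 = (√(-5 + (-44)²) + 1108) - 954 = (√(-5 + 1936) + 1108) - 954 = (√1931 + 1108) - 954 = (1108 + √1931) - 954 = 154 + √1931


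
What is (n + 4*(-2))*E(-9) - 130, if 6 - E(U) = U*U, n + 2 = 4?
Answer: 320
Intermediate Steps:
n = 2 (n = -2 + 4 = 2)
E(U) = 6 - U**2 (E(U) = 6 - U*U = 6 - U**2)
(n + 4*(-2))*E(-9) - 130 = (2 + 4*(-2))*(6 - 1*(-9)**2) - 130 = (2 - 8)*(6 - 1*81) - 130 = -6*(6 - 81) - 130 = -6*(-75) - 130 = 450 - 130 = 320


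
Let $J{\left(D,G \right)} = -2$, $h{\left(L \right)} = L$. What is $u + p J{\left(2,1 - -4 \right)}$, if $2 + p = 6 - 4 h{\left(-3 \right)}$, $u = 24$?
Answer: $-8$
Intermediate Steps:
$p = 16$ ($p = -2 + \left(6 - -12\right) = -2 + \left(6 + 12\right) = -2 + 18 = 16$)
$u + p J{\left(2,1 - -4 \right)} = 24 + 16 \left(-2\right) = 24 - 32 = -8$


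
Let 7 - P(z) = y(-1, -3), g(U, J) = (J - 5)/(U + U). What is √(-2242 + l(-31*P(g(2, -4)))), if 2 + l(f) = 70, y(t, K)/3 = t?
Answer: I*√2174 ≈ 46.626*I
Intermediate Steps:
y(t, K) = 3*t
g(U, J) = (-5 + J)/(2*U) (g(U, J) = (-5 + J)/((2*U)) = (-5 + J)*(1/(2*U)) = (-5 + J)/(2*U))
P(z) = 10 (P(z) = 7 - 3*(-1) = 7 - 1*(-3) = 7 + 3 = 10)
l(f) = 68 (l(f) = -2 + 70 = 68)
√(-2242 + l(-31*P(g(2, -4)))) = √(-2242 + 68) = √(-2174) = I*√2174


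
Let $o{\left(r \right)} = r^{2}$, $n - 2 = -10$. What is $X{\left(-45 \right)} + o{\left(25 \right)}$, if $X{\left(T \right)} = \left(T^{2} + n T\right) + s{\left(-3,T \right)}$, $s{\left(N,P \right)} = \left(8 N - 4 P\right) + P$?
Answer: $3121$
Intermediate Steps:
$s{\left(N,P \right)} = - 3 P + 8 N$ ($s{\left(N,P \right)} = \left(- 4 P + 8 N\right) + P = - 3 P + 8 N$)
$n = -8$ ($n = 2 - 10 = -8$)
$X{\left(T \right)} = -24 + T^{2} - 11 T$ ($X{\left(T \right)} = \left(T^{2} - 8 T\right) - \left(24 + 3 T\right) = -24 + T^{2} - 11 T$)
$X{\left(-45 \right)} + o{\left(25 \right)} = \left(-24 + \left(-45\right)^{2} - -495\right) + 25^{2} = \left(-24 + 2025 + 495\right) + 625 = 2496 + 625 = 3121$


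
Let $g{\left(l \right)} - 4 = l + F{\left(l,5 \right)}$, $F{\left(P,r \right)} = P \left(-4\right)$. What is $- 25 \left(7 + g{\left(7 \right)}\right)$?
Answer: $250$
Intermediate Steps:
$F{\left(P,r \right)} = - 4 P$
$g{\left(l \right)} = 4 - 3 l$ ($g{\left(l \right)} = 4 + \left(l - 4 l\right) = 4 - 3 l$)
$- 25 \left(7 + g{\left(7 \right)}\right) = - 25 \left(7 + \left(4 - 21\right)\right) = - 25 \left(7 - 17\right) = \left(-25\right) \left(-10\right) = 250$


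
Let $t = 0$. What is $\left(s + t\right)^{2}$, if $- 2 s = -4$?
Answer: $4$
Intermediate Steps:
$s = 2$ ($s = \left(- \frac{1}{2}\right) \left(-4\right) = 2$)
$\left(s + t\right)^{2} = \left(2 + 0\right)^{2} = 2^{2} = 4$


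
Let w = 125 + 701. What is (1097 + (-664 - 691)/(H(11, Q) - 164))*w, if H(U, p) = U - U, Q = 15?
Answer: 74861619/82 ≈ 9.1295e+5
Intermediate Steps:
H(U, p) = 0
w = 826
(1097 + (-664 - 691)/(H(11, Q) - 164))*w = (1097 + (-664 - 691)/(0 - 164))*826 = (1097 - 1355/(-164))*826 = (1097 - 1355*(-1/164))*826 = (1097 + 1355/164)*826 = (181263/164)*826 = 74861619/82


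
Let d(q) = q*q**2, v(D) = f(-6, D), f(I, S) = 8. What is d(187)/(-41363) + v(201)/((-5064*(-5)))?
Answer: -20696536132/130913895 ≈ -158.09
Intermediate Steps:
v(D) = 8
d(q) = q**3
d(187)/(-41363) + v(201)/((-5064*(-5))) = 187**3/(-41363) + 8/((-5064*(-5))) = 6539203*(-1/41363) + 8/25320 = -6539203/41363 + 8*(1/25320) = -6539203/41363 + 1/3165 = -20696536132/130913895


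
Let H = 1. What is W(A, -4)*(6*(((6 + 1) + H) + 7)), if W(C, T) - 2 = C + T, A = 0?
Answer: -180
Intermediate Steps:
W(C, T) = 2 + C + T (W(C, T) = 2 + (C + T) = 2 + C + T)
W(A, -4)*(6*(((6 + 1) + H) + 7)) = (2 + 0 - 4)*(6*(((6 + 1) + 1) + 7)) = -12*((7 + 1) + 7) = -12*(8 + 7) = -12*15 = -2*90 = -180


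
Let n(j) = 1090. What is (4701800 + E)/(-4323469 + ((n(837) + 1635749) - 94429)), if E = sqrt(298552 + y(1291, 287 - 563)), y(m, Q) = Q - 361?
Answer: -4701800/2781059 - sqrt(297915)/2781059 ≈ -1.6908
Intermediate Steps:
y(m, Q) = -361 + Q
E = sqrt(297915) (E = sqrt(298552 + (-361 + (287 - 563))) = sqrt(298552 + (-361 - 276)) = sqrt(298552 - 637) = sqrt(297915) ≈ 545.82)
(4701800 + E)/(-4323469 + ((n(837) + 1635749) - 94429)) = (4701800 + sqrt(297915))/(-4323469 + ((1090 + 1635749) - 94429)) = (4701800 + sqrt(297915))/(-4323469 + (1636839 - 94429)) = (4701800 + sqrt(297915))/(-4323469 + 1542410) = (4701800 + sqrt(297915))/(-2781059) = (4701800 + sqrt(297915))*(-1/2781059) = -4701800/2781059 - sqrt(297915)/2781059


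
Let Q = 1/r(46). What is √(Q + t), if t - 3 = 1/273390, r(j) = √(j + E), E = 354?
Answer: √227963654295/273390 ≈ 1.7464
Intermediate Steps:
r(j) = √(354 + j) (r(j) = √(j + 354) = √(354 + j))
t = 820171/273390 (t = 3 + 1/273390 = 820171/273390 ≈ 3.0000)
Q = 1/20 (Q = 1/(√(354 + 46)) = 1/(√400) = 1/20 ≈ 0.050000)
√(Q + t) = √(1/20 + 820171/273390) = √(1667681/546780) = √227963654295/273390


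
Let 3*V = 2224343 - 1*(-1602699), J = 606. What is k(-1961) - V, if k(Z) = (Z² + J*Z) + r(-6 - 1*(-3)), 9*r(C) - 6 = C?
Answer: 4144424/3 ≈ 1.3815e+6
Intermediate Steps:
r(C) = ⅔ + C/9
V = 3827042/3 (V = (2224343 - 1*(-1602699))/3 = (2224343 + 1602699)/3 = (⅓)*3827042 = 3827042/3 ≈ 1.2757e+6)
k(Z) = ⅓ + Z² + 606*Z (k(Z) = (Z² + 606*Z) + (⅔ + (-6 - 1*(-3))/9) = (Z² + 606*Z) + (⅔ + (-6 + 3)/9) = (Z² + 606*Z) + (⅔ + (⅑)*(-3)) = (Z² + 606*Z) + (⅔ - ⅓) = (Z² + 606*Z) + ⅓ = ⅓ + Z² + 606*Z)
k(-1961) - V = (⅓ + (-1961)² + 606*(-1961)) - 1*3827042/3 = (⅓ + 3845521 - 1188366) - 3827042/3 = 7971466/3 - 3827042/3 = 4144424/3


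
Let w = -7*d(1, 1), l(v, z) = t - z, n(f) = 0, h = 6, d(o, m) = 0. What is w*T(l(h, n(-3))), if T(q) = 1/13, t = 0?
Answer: 0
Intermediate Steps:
l(v, z) = -z (l(v, z) = 0 - z = -z)
w = 0 (w = -7*0 = 0)
T(q) = 1/13
w*T(l(h, n(-3))) = 0*(1/13) = 0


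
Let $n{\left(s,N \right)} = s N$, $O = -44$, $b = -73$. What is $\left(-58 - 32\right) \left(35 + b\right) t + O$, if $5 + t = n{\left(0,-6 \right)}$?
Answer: $-17144$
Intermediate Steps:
$n{\left(s,N \right)} = N s$
$t = -5$ ($t = -5 - 0 = -5 + 0 = -5$)
$\left(-58 - 32\right) \left(35 + b\right) t + O = \left(-58 - 32\right) \left(35 - 73\right) \left(-5\right) - 44 = \left(-90\right) \left(-38\right) \left(-5\right) - 44 = 3420 \left(-5\right) - 44 = -17100 - 44 = -17144$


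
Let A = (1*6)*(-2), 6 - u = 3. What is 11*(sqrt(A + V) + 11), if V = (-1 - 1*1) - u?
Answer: 121 + 11*I*sqrt(17) ≈ 121.0 + 45.354*I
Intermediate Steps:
u = 3 (u = 6 - 1*3 = 6 - 3 = 3)
A = -12 (A = 6*(-2) = -12)
V = -5 (V = (-1 - 1*1) - 1*3 = (-1 - 1) - 3 = -2 - 3 = -5)
11*(sqrt(A + V) + 11) = 11*(sqrt(-12 - 5) + 11) = 11*(sqrt(-17) + 11) = 11*(I*sqrt(17) + 11) = 11*(11 + I*sqrt(17)) = 121 + 11*I*sqrt(17)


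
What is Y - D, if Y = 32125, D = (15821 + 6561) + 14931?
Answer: -5188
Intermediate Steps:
D = 37313 (D = 22382 + 14931 = 37313)
Y - D = 32125 - 1*37313 = 32125 - 37313 = -5188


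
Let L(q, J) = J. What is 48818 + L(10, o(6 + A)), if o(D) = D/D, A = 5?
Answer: 48819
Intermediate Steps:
o(D) = 1
48818 + L(10, o(6 + A)) = 48818 + 1 = 48819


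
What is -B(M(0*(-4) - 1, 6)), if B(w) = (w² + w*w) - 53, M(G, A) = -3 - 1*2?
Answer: 3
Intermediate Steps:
M(G, A) = -5 (M(G, A) = -3 - 2 = -5)
B(w) = -53 + 2*w² (B(w) = (w² + w²) - 53 = 2*w² - 53 = -53 + 2*w²)
-B(M(0*(-4) - 1, 6)) = -(-53 + 2*(-5)²) = -(-53 + 2*25) = -(-53 + 50) = -1*(-3) = 3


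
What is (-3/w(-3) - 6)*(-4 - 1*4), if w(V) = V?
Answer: 40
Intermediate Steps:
(-3/w(-3) - 6)*(-4 - 1*4) = (-3/(-3) - 6)*(-4 - 1*4) = (-3*(-⅓) - 6)*(-4 - 4) = (1 - 6)*(-8) = -5*(-8) = 40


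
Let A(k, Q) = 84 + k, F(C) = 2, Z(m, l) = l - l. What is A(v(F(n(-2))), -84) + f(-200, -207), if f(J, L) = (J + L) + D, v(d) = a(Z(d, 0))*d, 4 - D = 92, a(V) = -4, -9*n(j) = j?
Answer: -419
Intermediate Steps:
Z(m, l) = 0
n(j) = -j/9
D = -88 (D = 4 - 1*92 = 4 - 92 = -88)
v(d) = -4*d
f(J, L) = -88 + J + L (f(J, L) = (J + L) - 88 = -88 + J + L)
A(v(F(n(-2))), -84) + f(-200, -207) = (84 - 4*2) + (-88 - 200 - 207) = (84 - 8) - 495 = 76 - 495 = -419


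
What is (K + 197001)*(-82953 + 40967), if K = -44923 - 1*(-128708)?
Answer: -11789080996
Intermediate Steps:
K = 83785 (K = -44923 + 128708 = 83785)
(K + 197001)*(-82953 + 40967) = (83785 + 197001)*(-82953 + 40967) = 280786*(-41986) = -11789080996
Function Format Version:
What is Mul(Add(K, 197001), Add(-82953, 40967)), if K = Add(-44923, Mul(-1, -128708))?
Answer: -11789080996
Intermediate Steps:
K = 83785 (K = Add(-44923, 128708) = 83785)
Mul(Add(K, 197001), Add(-82953, 40967)) = Mul(Add(83785, 197001), Add(-82953, 40967)) = Mul(280786, -41986) = -11789080996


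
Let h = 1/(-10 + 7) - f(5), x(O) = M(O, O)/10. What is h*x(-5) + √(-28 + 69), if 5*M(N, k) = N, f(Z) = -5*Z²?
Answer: -187/15 + √41 ≈ -6.0635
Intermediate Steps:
M(N, k) = N/5
x(O) = O/50 (x(O) = (O/5)/10 = (O/5)*(⅒) = O/50)
h = 374/3 (h = 1/(-10 + 7) - (-5)*5² = 1/(-3) - (-5)*25 = -⅓ - 1*(-125) = -⅓ + 125 = 374/3 ≈ 124.67)
h*x(-5) + √(-28 + 69) = 374*((1/50)*(-5))/3 + √(-28 + 69) = (374/3)*(-⅒) + √41 = -187/15 + √41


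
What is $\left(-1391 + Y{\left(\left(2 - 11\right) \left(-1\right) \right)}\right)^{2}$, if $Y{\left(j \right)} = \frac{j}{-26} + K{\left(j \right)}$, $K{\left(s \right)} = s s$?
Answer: $\frac{1160696761}{676} \approx 1.717 \cdot 10^{6}$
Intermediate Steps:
$K{\left(s \right)} = s^{2}$
$Y{\left(j \right)} = j^{2} - \frac{j}{26}$ ($Y{\left(j \right)} = \frac{j}{-26} + j^{2} = - \frac{j}{26} + j^{2} = j^{2} - \frac{j}{26}$)
$\left(-1391 + Y{\left(\left(2 - 11\right) \left(-1\right) \right)}\right)^{2} = \left(-1391 + \left(2 - 11\right) \left(-1\right) \left(- \frac{1}{26} + \left(2 - 11\right) \left(-1\right)\right)\right)^{2} = \left(-1391 + \left(-9\right) \left(-1\right) \left(- \frac{1}{26} - -9\right)\right)^{2} = \left(-1391 + 9 \left(- \frac{1}{26} + 9\right)\right)^{2} = \left(-1391 + 9 \cdot \frac{233}{26}\right)^{2} = \left(-1391 + \frac{2097}{26}\right)^{2} = \left(- \frac{34069}{26}\right)^{2} = \frac{1160696761}{676}$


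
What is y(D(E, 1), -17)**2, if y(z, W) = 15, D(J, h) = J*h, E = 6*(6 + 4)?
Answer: 225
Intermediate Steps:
E = 60 (E = 6*10 = 60)
y(D(E, 1), -17)**2 = 15**2 = 225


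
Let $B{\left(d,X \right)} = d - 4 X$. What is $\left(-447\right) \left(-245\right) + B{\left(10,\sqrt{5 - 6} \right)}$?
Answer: $109525 - 4 i \approx 1.0953 \cdot 10^{5} - 4.0 i$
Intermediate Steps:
$\left(-447\right) \left(-245\right) + B{\left(10,\sqrt{5 - 6} \right)} = \left(-447\right) \left(-245\right) + \left(10 - 4 \sqrt{5 - 6}\right) = 109515 + \left(10 - 4 \sqrt{-1}\right) = 109515 + \left(10 - 4 i\right) = 109525 - 4 i$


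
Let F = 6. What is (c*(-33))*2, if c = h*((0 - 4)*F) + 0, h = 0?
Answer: 0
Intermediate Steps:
c = 0 (c = 0*((0 - 4)*6) + 0 = 0*(-4*6) + 0 = 0*(-24) + 0 = 0 + 0 = 0)
(c*(-33))*2 = (0*(-33))*2 = 0*2 = 0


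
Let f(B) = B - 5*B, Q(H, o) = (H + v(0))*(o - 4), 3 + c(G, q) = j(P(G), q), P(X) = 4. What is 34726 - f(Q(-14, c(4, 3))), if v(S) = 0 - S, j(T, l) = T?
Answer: 34894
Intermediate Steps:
v(S) = -S
c(G, q) = 1 (c(G, q) = -3 + 4 = 1)
Q(H, o) = H*(-4 + o) (Q(H, o) = (H - 1*0)*(o - 4) = (H + 0)*(-4 + o) = H*(-4 + o))
f(B) = -4*B
34726 - f(Q(-14, c(4, 3))) = 34726 - (-4)*(-14*(-4 + 1)) = 34726 - (-4)*(-14*(-3)) = 34726 - (-4)*42 = 34726 - 1*(-168) = 34726 + 168 = 34894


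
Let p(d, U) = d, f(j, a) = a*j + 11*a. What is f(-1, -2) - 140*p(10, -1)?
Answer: -1420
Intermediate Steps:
f(j, a) = 11*a + a*j
f(-1, -2) - 140*p(10, -1) = -2*(11 - 1) - 140*10 = -2*10 - 1400 = -20 - 1400 = -1420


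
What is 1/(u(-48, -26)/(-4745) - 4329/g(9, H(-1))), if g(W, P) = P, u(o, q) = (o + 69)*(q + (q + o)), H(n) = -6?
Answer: 1898/1370247 ≈ 0.0013852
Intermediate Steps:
u(o, q) = (69 + o)*(o + 2*q) (u(o, q) = (69 + o)*(q + (o + q)) = (69 + o)*(o + 2*q))
1/(u(-48, -26)/(-4745) - 4329/g(9, H(-1))) = 1/(((-48)² + 69*(-48) + 138*(-26) + 2*(-48)*(-26))/(-4745) - 4329/(-6)) = 1/((2304 - 3312 - 3588 + 2496)*(-1/4745) - 4329*(-⅙)) = 1/(-2100*(-1/4745) + 1443/2) = 1/(420/949 + 1443/2) = 1/(1370247/1898) = 1898/1370247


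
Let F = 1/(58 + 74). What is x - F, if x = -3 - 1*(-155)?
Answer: 20063/132 ≈ 151.99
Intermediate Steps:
F = 1/132 ≈ 0.0075758
x = 152 (x = -3 + 155 = 152)
x - F = 152 - 1*1/132 = 152 - 1/132 = 20063/132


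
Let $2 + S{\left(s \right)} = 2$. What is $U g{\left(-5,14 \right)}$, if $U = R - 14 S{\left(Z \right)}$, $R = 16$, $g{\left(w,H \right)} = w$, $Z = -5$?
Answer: $-80$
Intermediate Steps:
$S{\left(s \right)} = 0$ ($S{\left(s \right)} = -2 + 2 = 0$)
$U = 16$ ($U = 16 - 0 = 16 + 0 = 16$)
$U g{\left(-5,14 \right)} = 16 \left(-5\right) = -80$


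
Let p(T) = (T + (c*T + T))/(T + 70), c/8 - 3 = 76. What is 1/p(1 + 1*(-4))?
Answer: -67/1902 ≈ -0.035226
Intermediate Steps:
c = 632 (c = 24 + 8*76 = 24 + 608 = 632)
p(T) = 634*T/(70 + T) (p(T) = (T + (632*T + T))/(T + 70) = (T + 633*T)/(70 + T) = (634*T)/(70 + T) = 634*T/(70 + T))
1/p(1 + 1*(-4)) = 1/(634*(1 + 1*(-4))/(70 + (1 + 1*(-4)))) = 1/(634*(1 - 4)/(70 + (1 - 4))) = 1/(634*(-3)/(70 - 3)) = 1/(634*(-3)/67) = 1/(634*(-3)*(1/67)) = 1/(-1902/67) = -67/1902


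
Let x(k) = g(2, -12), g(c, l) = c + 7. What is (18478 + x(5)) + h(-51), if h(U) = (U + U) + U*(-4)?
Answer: 18589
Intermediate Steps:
h(U) = -2*U (h(U) = 2*U - 4*U = -2*U)
g(c, l) = 7 + c
x(k) = 9 (x(k) = 7 + 2 = 9)
(18478 + x(5)) + h(-51) = (18478 + 9) - 2*(-51) = 18487 + 102 = 18589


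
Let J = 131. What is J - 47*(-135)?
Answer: 6476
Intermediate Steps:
J - 47*(-135) = 131 - 47*(-135) = 131 + 6345 = 6476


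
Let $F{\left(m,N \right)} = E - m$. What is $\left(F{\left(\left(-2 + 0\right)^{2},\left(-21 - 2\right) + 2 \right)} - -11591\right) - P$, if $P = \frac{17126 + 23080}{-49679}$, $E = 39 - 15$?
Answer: $\frac{576863075}{49679} \approx 11612.0$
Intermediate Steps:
$E = 24$ ($E = 39 - 15 = 24$)
$F{\left(m,N \right)} = 24 - m$
$P = - \frac{40206}{49679}$ ($P = 40206 \left(- \frac{1}{49679}\right) = - \frac{40206}{49679} \approx -0.80932$)
$\left(F{\left(\left(-2 + 0\right)^{2},\left(-21 - 2\right) + 2 \right)} - -11591\right) - P = \left(\left(24 - \left(-2 + 0\right)^{2}\right) - -11591\right) - - \frac{40206}{49679} = \left(\left(24 - \left(-2\right)^{2}\right) + 11591\right) + \frac{40206}{49679} = \left(\left(24 - 4\right) + 11591\right) + \frac{40206}{49679} = \left(20 + 11591\right) + \frac{40206}{49679} = 11611 + \frac{40206}{49679} = \frac{576863075}{49679}$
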